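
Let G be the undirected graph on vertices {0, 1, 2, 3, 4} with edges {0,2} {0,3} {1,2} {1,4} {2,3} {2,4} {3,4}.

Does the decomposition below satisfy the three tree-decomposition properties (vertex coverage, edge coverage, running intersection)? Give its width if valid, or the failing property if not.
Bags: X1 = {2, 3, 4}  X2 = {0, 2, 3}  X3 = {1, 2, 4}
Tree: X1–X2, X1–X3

Every vertex of G appears in some bag (union = {0, 1, 2, 3, 4}); every edge is covered by a bag; and for each vertex v the set of bags containing v is connected in the bag tree. The decomposition is therefore valid. The largest bag has 3 vertices, so the width is 2.

Yes; width 2.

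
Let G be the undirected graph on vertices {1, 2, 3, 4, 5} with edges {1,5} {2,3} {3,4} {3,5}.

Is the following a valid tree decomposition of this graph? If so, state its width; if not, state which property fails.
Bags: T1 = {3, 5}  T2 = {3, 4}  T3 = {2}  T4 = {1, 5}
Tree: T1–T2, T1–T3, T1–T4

No — edge (3,2) lies in no bag.

A tree decomposition must satisfy three properties: every vertex lies in some bag; for every edge, both endpoints lie together in some bag; and for every vertex, the bags containing it form a connected subtree. Here edge (3,2) lies in no bag, so the decomposition is invalid.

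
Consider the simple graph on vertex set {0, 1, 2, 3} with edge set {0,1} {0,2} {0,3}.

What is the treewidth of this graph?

A width-1 tree decomposition is:
Bags: B1 = {0, 2}  B2 = {0, 1}  B3 = {0, 3}
Tree: B1–B2, B1–B3
Each bag holds 2 vertices, so the decomposition has width 1, which upper-bounds the treewidth. Since G has at least one edge (e.g. 2–0), it is not an edgeless graph, so tw(G) ≥ 1. Hence tw(G) = 1 exactly.

1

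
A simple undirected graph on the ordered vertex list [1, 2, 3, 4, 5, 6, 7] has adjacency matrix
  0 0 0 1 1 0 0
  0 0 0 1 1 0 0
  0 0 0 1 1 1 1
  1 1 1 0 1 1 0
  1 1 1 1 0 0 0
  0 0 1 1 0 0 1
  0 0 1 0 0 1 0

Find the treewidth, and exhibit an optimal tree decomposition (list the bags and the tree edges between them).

Each bag holds 3 vertices, so the decomposition has width 2, which upper-bounds the treewidth. On the other hand G contains the 3-clique {1, 4, 5}. A clique must lie in a single bag of any decomposition, so no decomposition can have width below 2. The upper and lower bounds meet at 2, so that is the treewidth.

Treewidth 2.
One such decomposition:
Bags: B1 = {3, 4, 5}  B2 = {3, 4, 6}  B3 = {2, 4, 5}  B4 = {1, 4, 5}  B5 = {3, 6, 7}
Tree: B1–B2, B1–B3, B1–B4, B2–B5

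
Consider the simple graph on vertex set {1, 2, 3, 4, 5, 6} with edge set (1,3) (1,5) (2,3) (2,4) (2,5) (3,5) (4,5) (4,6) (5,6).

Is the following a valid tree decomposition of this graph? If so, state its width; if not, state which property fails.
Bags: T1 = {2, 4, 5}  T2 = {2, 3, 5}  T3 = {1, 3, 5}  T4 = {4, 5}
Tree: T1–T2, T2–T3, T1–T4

No — vertex 6 appears in no bag.

A tree decomposition must satisfy three properties: every vertex lies in some bag; for every edge, both endpoints lie together in some bag; and for every vertex, the bags containing it form a connected subtree. Here vertex 6 appears in no bag, so the decomposition is invalid.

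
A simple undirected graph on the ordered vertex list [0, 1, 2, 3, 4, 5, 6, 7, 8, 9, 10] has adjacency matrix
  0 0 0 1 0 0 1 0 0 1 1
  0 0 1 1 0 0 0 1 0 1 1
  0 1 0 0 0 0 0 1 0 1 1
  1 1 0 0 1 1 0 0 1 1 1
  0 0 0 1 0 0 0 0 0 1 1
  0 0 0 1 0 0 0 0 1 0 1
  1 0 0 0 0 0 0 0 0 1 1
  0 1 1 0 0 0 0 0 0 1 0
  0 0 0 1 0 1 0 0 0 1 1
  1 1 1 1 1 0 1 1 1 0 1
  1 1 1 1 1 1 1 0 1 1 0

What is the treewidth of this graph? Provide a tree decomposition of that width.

Every bag has size at most 4, so the width is 4 − 1 = 3 and tw(G) ≤ 3. Conversely, {1, 2, 9, 10} is a clique of size 4, and the vertices of any clique must share a bag in every tree decomposition; so some bag has ≥ 4 vertices and tw(G) ≥ 3. Combining the bounds, tw(G) = 3.

Treewidth 3.
One such decomposition:
Bags: B1 = {1, 2, 9, 10}  B2 = {1, 2, 7, 9}  B3 = {1, 3, 9, 10}  B4 = {3, 8, 9, 10}  B5 = {0, 3, 9, 10}  B6 = {3, 5, 8, 10}  B7 = {3, 4, 9, 10}  B8 = {0, 6, 9, 10}
Tree: B1–B2, B1–B3, B3–B4, B3–B5, B4–B6, B5–B7, B5–B8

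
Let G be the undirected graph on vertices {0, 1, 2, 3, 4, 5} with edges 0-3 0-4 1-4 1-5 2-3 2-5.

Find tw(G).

A width-2 tree decomposition is:
Bags: B1 = {1, 2, 5}  B2 = {1, 2, 3}  B3 = {0, 1, 3}  B4 = {0, 1, 4}
Tree: B1–B2, B2–B3, B3–B4
Every bag has size at most 3, so the width is 3 − 1 = 2 and tw(G) ≤ 2. Since 1–5–2–3–0–4–1 is a cycle in G, G is not acyclic. Forests are exactly the graphs of treewidth ≤ 1, so tw(G) ≥ 2. The upper and lower bounds meet at 2, so that is the treewidth.

2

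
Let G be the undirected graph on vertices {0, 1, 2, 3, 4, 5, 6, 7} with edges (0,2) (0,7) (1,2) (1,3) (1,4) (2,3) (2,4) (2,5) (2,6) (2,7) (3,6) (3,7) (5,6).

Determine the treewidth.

2

A width-2 tree decomposition is:
Bags: B1 = {2, 3, 6}  B2 = {1, 2, 3}  B3 = {1, 2, 4}  B4 = {2, 3, 7}  B5 = {2, 5, 6}  B6 = {0, 2, 7}
Tree: B1–B2, B2–B3, B2–B4, B1–B5, B4–B6
The largest bag has 3 vertices, giving width 2; this decomposition certifies tw(G) ≤ 2. For the lower bound, the 3 vertices {0, 2, 7} are pairwise adjacent, and any tree decomposition puts a clique entirely inside one bag — forcing width ≥ 2. Hence tw(G) = 2 exactly.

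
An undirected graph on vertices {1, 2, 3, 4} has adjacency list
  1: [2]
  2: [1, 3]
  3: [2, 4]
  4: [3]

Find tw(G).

1

A width-1 tree decomposition is:
Bags: B1 = {3, 4}  B2 = {2, 3}  B3 = {1, 2}
Tree: B1–B2, B2–B3
Every bag has size at most 2, so the width is 2 − 1 = 1 and tw(G) ≤ 1. Any graph with an edge has treewidth ≥ 1, and G has the edge 4–3. Hence tw(G) = 1 exactly.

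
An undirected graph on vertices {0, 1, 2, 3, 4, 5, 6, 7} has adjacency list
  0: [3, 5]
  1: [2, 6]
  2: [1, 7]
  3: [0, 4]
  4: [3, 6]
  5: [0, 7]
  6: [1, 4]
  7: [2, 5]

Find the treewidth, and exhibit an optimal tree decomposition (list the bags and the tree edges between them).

Treewidth 2.
One such decomposition:
Bags: B1 = {1, 4, 6}  B2 = {1, 2, 4}  B3 = {2, 4, 7}  B4 = {4, 5, 7}  B5 = {0, 4, 5}  B6 = {0, 3, 4}
Tree: B1–B2, B2–B3, B3–B4, B4–B5, B5–B6

Every bag has size at most 3, so the width is 3 − 1 = 2 and tw(G) ≤ 2. Since 4–6–1–2–7–5–0–3–4 is a cycle in G, G is not acyclic. Forests are exactly the graphs of treewidth ≤ 1, so tw(G) ≥ 2. Therefore the treewidth is 2.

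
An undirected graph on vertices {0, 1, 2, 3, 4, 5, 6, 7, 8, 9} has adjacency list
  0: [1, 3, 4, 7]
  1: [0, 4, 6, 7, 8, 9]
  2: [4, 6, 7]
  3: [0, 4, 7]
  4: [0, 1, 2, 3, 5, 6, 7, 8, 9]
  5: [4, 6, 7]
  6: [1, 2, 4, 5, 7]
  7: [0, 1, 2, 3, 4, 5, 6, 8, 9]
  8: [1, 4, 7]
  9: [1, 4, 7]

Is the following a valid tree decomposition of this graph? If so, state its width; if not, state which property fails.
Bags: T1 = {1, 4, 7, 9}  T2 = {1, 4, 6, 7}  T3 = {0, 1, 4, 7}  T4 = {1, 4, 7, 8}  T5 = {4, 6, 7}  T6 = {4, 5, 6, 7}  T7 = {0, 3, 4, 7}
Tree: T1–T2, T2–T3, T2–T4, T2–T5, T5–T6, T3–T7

A tree decomposition must satisfy three properties: every vertex lies in some bag; for every edge, both endpoints lie together in some bag; and for every vertex, the bags containing it form a connected subtree. Here vertex 2 appears in no bag, so the decomposition is invalid.

No — vertex 2 appears in no bag.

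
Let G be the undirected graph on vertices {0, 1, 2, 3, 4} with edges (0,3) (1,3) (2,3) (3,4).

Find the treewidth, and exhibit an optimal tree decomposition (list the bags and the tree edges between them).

Treewidth 1.
One optimal decomposition is:
Bags: B1 = {3, 4}  B2 = {2, 3}  B3 = {1, 3}  B4 = {0, 3}
Tree: B1–B2, B1–B3, B2–B4

Each bag holds 2 vertices, so the decomposition has width 1, which upper-bounds the treewidth. Since G has at least one edge (e.g. 3–4), it is not an edgeless graph, so tw(G) ≥ 1. Therefore the treewidth is 1.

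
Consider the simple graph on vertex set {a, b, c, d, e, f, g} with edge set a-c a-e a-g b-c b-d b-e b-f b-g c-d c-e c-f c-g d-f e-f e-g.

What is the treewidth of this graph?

A width-3 tree decomposition is:
Bags: B1 = {b, c, e, f}  B2 = {b, c, d, f}  B3 = {b, c, e, g}  B4 = {a, c, e, g}
Tree: B1–B2, B1–B3, B3–B4
The largest bag has 4 vertices, giving width 3; this decomposition certifies tw(G) ≤ 3. Conversely, {a, c, e, g} is a clique of size 4, and the vertices of any clique must share a bag in every tree decomposition; so some bag has ≥ 4 vertices and tw(G) ≥ 3. Combining the bounds, tw(G) = 3.

3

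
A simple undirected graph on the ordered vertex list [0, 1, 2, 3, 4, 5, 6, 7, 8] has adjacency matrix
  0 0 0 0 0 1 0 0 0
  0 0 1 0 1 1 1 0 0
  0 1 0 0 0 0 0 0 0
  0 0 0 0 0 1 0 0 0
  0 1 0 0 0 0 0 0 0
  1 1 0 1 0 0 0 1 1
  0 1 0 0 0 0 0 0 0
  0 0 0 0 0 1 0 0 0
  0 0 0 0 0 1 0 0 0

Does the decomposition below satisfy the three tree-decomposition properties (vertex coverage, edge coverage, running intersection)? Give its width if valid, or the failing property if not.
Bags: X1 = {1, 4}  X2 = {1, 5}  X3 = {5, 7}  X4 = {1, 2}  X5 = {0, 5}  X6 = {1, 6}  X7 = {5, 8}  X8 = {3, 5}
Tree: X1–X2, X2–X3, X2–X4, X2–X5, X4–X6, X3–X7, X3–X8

Yes; width 1.

Vertex coverage: the bags together contain {0, 1, 2, 3, 4, 5, 6, 7, 8}, the full vertex set. Edge coverage: each edge of G has both endpoints in at least one bag. Running intersection: for every vertex, the bags containing it form a connected subtree. All three properties hold, so this is a valid tree decomposition of width max|bag| − 1 = 1, and hence tw(G) ≤ 1.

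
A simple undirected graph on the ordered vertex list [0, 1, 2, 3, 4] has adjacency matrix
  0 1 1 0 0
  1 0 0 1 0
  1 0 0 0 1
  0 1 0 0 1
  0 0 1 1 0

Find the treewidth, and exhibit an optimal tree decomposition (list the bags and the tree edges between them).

Treewidth 2.
One such decomposition:
Bags: B1 = {1, 3, 4}  B2 = {1, 2, 4}  B3 = {0, 1, 2}
Tree: B1–B2, B2–B3

Every bag has size at most 3, so the width is 3 − 1 = 2 and tw(G) ≤ 2. For the lower bound, G contains the cycle 1–3–4–2–0–1, so G is not a forest; only forests have treewidth ≤ 1, hence tw(G) ≥ 2. Hence tw(G) = 2 exactly.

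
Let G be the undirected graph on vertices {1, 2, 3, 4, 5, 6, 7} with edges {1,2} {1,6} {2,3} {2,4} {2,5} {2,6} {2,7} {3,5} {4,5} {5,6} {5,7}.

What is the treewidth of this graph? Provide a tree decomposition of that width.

The largest bag has 3 vertices, giving width 2; this decomposition certifies tw(G) ≤ 2. On the other hand G contains the 3-clique {1, 2, 6}. A clique must lie in a single bag of any decomposition, so no decomposition can have width below 2. Therefore the treewidth is 2.

Treewidth 2.
One such decomposition:
Bags: B1 = {2, 5, 6}  B2 = {2, 3, 5}  B3 = {1, 2, 6}  B4 = {2, 5, 7}  B5 = {2, 4, 5}
Tree: B1–B2, B1–B3, B1–B4, B1–B5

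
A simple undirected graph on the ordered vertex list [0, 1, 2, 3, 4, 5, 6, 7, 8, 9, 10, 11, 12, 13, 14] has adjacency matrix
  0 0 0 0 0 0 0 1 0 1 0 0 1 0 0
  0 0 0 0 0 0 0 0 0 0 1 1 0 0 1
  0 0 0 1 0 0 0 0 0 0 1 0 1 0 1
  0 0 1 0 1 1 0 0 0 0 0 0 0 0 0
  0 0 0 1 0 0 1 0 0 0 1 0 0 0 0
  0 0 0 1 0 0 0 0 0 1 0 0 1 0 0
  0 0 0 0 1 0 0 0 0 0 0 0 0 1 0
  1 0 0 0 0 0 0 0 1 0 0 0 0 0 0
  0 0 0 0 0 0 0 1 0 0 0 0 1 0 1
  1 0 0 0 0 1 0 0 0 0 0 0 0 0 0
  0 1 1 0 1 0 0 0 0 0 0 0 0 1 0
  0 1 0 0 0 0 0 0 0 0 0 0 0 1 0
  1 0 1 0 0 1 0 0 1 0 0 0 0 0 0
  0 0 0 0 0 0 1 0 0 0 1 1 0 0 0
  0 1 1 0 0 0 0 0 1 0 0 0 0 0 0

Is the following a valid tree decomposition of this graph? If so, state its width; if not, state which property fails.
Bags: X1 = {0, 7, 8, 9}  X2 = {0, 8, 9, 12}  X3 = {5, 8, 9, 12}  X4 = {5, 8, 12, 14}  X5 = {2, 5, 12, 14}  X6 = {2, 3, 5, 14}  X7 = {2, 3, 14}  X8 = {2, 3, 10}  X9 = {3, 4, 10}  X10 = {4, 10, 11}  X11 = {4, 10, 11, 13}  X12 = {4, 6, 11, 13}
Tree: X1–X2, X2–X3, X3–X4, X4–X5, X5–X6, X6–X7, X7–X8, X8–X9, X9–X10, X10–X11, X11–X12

A tree decomposition must satisfy three properties: every vertex lies in some bag; for every edge, both endpoints lie together in some bag; and for every vertex, the bags containing it form a connected subtree. Here vertex 1 appears in no bag, so the decomposition is invalid.

No — vertex 1 appears in no bag.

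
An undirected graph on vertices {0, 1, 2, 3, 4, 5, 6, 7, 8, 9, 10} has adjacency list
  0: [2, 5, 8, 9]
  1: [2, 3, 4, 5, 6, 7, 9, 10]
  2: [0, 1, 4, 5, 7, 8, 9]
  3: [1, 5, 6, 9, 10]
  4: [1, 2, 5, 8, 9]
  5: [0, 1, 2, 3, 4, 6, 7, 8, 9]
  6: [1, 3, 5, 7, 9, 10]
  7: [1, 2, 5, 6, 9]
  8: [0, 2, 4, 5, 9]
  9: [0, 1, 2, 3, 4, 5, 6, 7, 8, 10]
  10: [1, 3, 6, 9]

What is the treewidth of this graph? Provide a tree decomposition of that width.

Treewidth 4.
Bags: B1 = {1, 5, 6, 7, 9}  B2 = {1, 2, 5, 7, 9}  B3 = {1, 3, 5, 6, 9}  B4 = {1, 2, 4, 5, 9}  B5 = {1, 3, 6, 9, 10}  B6 = {2, 4, 5, 8, 9}  B7 = {0, 2, 5, 8, 9}
Tree: B1–B2, B1–B3, B2–B4, B3–B5, B4–B6, B6–B7

Every bag has size at most 5, so the width is 5 − 1 = 4 and tw(G) ≤ 4. For the lower bound, the 5 vertices {1, 3, 6, 9, 10} are pairwise adjacent, and any tree decomposition puts a clique entirely inside one bag — forcing width ≥ 4. Hence tw(G) = 4 exactly.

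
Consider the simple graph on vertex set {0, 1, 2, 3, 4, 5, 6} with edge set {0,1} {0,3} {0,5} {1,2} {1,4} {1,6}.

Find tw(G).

1

A width-1 tree decomposition is:
Bags: B1 = {0, 1}  B2 = {1, 4}  B3 = {0, 5}  B4 = {0, 3}  B5 = {1, 6}  B6 = {1, 2}
Tree: B1–B2, B1–B3, B3–B4, B1–B5, B2–B6
Each bag holds 2 vertices, so the decomposition has width 1, which upper-bounds the treewidth. Since G has at least one edge (e.g. 0–1), it is not an edgeless graph, so tw(G) ≥ 1. Therefore the treewidth is 1.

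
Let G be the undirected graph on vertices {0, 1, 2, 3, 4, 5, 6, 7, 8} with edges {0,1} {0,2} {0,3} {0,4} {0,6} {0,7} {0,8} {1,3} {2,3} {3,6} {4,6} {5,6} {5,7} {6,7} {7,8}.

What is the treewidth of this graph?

A width-2 tree decomposition is:
Bags: B1 = {0, 3, 6}  B2 = {0, 4, 6}  B3 = {0, 1, 3}  B4 = {0, 2, 3}  B5 = {0, 6, 7}  B6 = {5, 6, 7}  B7 = {0, 7, 8}
Tree: B1–B2, B1–B3, B1–B4, B1–B5, B5–B6, B5–B7
Each bag holds 3 vertices, so the decomposition has width 2, which upper-bounds the treewidth. On the other hand G contains the 3-clique {0, 7, 8}. A clique must lie in a single bag of any decomposition, so no decomposition can have width below 2. Hence tw(G) = 2 exactly.

2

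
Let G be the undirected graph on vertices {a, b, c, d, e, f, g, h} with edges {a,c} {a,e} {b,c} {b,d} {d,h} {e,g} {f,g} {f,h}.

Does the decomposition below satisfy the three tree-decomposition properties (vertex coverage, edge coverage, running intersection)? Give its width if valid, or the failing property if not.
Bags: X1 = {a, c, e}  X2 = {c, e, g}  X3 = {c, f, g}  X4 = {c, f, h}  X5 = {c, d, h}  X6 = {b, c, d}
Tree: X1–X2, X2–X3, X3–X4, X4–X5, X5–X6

Vertex coverage: the bags together contain {a, b, c, d, e, f, g, h}, the full vertex set. Edge coverage: each edge of G has both endpoints in at least one bag. Running intersection: for every vertex, the bags containing it form a connected subtree. All three properties hold, so this is a valid tree decomposition of width max|bag| − 1 = 2, and hence tw(G) ≤ 2.

Yes; width 2.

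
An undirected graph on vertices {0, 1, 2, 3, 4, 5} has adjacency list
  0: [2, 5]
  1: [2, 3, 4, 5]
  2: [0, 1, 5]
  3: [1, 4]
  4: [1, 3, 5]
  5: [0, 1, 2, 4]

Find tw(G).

2

A width-2 tree decomposition is:
Bags: B1 = {1, 4, 5}  B2 = {1, 2, 5}  B3 = {1, 3, 4}  B4 = {0, 2, 5}
Tree: B1–B2, B1–B3, B2–B4
Every bag has size at most 3, so the width is 3 − 1 = 2 and tw(G) ≤ 2. For the lower bound, the 3 vertices {0, 2, 5} are pairwise adjacent, and any tree decomposition puts a clique entirely inside one bag — forcing width ≥ 2. The upper and lower bounds meet at 2, so that is the treewidth.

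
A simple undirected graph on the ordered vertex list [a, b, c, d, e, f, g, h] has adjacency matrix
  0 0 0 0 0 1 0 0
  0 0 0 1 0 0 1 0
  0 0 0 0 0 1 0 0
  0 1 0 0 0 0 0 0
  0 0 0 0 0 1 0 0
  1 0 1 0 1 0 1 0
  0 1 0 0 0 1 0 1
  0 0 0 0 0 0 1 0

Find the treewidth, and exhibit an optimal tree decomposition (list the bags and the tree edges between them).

Treewidth 1.
One optimal decomposition is:
Bags: B1 = {f, g}  B2 = {g, h}  B3 = {c, f}  B4 = {e, f}  B5 = {b, g}  B6 = {b, d}  B7 = {a, f}
Tree: B1–B2, B1–B3, B3–B4, B2–B5, B5–B6, B1–B7

Every bag has size at most 2, so the width is 2 − 1 = 1 and tw(G) ≤ 1. Since G has at least one edge (e.g. g–f), it is not an edgeless graph, so tw(G) ≥ 1. Hence tw(G) = 1 exactly.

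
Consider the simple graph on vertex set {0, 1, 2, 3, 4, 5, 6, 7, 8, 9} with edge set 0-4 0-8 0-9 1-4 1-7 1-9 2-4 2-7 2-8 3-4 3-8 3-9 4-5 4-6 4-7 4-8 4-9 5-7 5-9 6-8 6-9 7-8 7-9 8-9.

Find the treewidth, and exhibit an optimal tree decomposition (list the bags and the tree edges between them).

Every bag has size at most 4, so the width is 4 − 1 = 3 and tw(G) ≤ 3. On the other hand G contains the 4-clique {0, 4, 8, 9}. A clique must lie in a single bag of any decomposition, so no decomposition can have width below 3. Therefore the treewidth is 3.

Treewidth 3.
Bags: B1 = {4, 7, 8, 9}  B2 = {4, 5, 7, 9}  B3 = {0, 4, 8, 9}  B4 = {3, 4, 8, 9}  B5 = {2, 4, 7, 8}  B6 = {1, 4, 7, 9}  B7 = {4, 6, 8, 9}
Tree: B1–B2, B1–B3, B3–B4, B1–B5, B2–B6, B4–B7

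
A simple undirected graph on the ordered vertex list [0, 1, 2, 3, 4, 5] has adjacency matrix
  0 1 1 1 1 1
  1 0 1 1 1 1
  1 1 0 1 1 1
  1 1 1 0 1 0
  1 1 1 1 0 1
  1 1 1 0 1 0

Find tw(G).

4

A width-4 tree decomposition is:
Bags: B1 = {0, 1, 2, 4, 5}  B2 = {0, 1, 2, 3, 4}
Tree: B1–B2
Every bag has size at most 5, so the width is 5 − 1 = 4 and tw(G) ≤ 4. For the lower bound, the 5 vertices {0, 1, 2, 3, 4} are pairwise adjacent, and any tree decomposition puts a clique entirely inside one bag — forcing width ≥ 4. Combining the bounds, tw(G) = 4.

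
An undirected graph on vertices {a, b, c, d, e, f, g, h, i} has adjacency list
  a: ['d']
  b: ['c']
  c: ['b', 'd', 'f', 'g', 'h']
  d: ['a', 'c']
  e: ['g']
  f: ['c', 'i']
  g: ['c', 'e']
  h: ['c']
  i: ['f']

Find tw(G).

A width-1 tree decomposition is:
Bags: B1 = {c, f}  B2 = {c, d}  B3 = {f, i}  B4 = {c, g}  B5 = {e, g}  B6 = {b, c}  B7 = {c, h}  B8 = {a, d}
Tree: B1–B2, B1–B3, B1–B4, B4–B5, B2–B6, B4–B7, B2–B8
Each bag holds 2 vertices, so the decomposition has width 1, which upper-bounds the treewidth. Any graph with an edge has treewidth ≥ 1, and G has the edge c–f. Combining the bounds, tw(G) = 1.

1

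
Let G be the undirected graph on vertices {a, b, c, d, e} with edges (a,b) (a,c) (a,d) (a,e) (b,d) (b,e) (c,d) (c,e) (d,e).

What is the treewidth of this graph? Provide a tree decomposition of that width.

Treewidth 3.
One optimal decomposition is:
Bags: B1 = {a, b, d, e}  B2 = {a, c, d, e}
Tree: B1–B2

Each bag holds 4 vertices, so the decomposition has width 3, which upper-bounds the treewidth. On the other hand G contains the 4-clique {a, c, d, e}. A clique must lie in a single bag of any decomposition, so no decomposition can have width below 3. The upper and lower bounds meet at 3, so that is the treewidth.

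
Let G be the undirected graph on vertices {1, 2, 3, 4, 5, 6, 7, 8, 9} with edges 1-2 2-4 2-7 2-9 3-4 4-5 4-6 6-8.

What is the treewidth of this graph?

A width-1 tree decomposition is:
Bags: B1 = {2, 4}  B2 = {2, 9}  B3 = {4, 6}  B4 = {1, 2}  B5 = {6, 8}  B6 = {4, 5}  B7 = {3, 4}  B8 = {2, 7}
Tree: B1–B2, B1–B3, B2–B4, B3–B5, B3–B6, B3–B7, B1–B8
Each bag holds 2 vertices, so the decomposition has width 1, which upper-bounds the treewidth. G has an edge, so its treewidth is at least 1. Combining the bounds, tw(G) = 1.

1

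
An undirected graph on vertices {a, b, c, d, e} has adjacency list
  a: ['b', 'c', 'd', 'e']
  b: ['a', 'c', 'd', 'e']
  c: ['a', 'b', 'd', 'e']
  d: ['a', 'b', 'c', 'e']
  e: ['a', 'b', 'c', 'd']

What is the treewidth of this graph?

4

A width-4 tree decomposition is:
Bags: B1 = {a, b, c, d, e}
Tree: (single bag)
With just one bag of size 5, the width is 5 − 1 = 4, so tw(G) ≤ 4. On the other hand G contains the 5-clique {a, b, c, d, e}. A clique must lie in a single bag of any decomposition, so no decomposition can have width below 4. Hence tw(G) = 4 exactly.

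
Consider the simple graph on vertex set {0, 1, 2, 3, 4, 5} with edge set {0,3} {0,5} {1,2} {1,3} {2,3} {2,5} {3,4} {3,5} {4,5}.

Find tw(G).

A width-2 tree decomposition is:
Bags: B1 = {3, 4, 5}  B2 = {0, 3, 5}  B3 = {2, 3, 5}  B4 = {1, 2, 3}
Tree: B1–B2, B1–B3, B3–B4
The largest bag has 3 vertices, giving width 2; this decomposition certifies tw(G) ≤ 2. Conversely, {1, 2, 3} is a clique of size 3, and the vertices of any clique must share a bag in every tree decomposition; so some bag has ≥ 3 vertices and tw(G) ≥ 2. The upper and lower bounds meet at 2, so that is the treewidth.

2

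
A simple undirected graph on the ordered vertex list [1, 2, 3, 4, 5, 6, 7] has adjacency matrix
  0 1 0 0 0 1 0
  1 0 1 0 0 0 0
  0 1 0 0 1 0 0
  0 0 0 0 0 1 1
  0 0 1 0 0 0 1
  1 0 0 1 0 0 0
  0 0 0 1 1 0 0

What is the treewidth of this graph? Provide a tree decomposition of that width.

The largest bag has 3 vertices, giving width 2; this decomposition certifies tw(G) ≤ 2. Since 7–5–3–2–1–6–4–7 is a cycle in G, G is not acyclic. Forests are exactly the graphs of treewidth ≤ 1, so tw(G) ≥ 2. The upper and lower bounds meet at 2, so that is the treewidth.

Treewidth 2.
Bags: B1 = {3, 5, 7}  B2 = {2, 3, 7}  B3 = {1, 2, 7}  B4 = {1, 6, 7}  B5 = {4, 6, 7}
Tree: B1–B2, B2–B3, B3–B4, B4–B5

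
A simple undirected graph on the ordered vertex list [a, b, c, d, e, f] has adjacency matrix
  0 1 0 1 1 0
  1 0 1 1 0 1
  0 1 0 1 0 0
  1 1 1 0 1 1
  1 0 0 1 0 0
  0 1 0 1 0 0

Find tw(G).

A width-2 tree decomposition is:
Bags: B1 = {a, d, e}  B2 = {a, b, d}  B3 = {b, c, d}  B4 = {b, d, f}
Tree: B1–B2, B2–B3, B3–B4
Every bag has size at most 3, so the width is 3 − 1 = 2 and tw(G) ≤ 2. For the lower bound, the 3 vertices {a, d, e} are pairwise adjacent, and any tree decomposition puts a clique entirely inside one bag — forcing width ≥ 2. Therefore the treewidth is 2.

2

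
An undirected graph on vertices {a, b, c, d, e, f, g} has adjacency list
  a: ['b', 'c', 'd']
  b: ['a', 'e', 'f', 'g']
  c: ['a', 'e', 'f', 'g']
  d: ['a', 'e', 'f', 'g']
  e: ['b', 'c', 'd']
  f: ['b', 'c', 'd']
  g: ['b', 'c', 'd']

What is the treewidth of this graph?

A width-3 tree decomposition is:
Bags: B1 = {b, c, d, e}  B2 = {a, b, c, d}  B3 = {b, c, d, f}  B4 = {b, c, d, g}
Tree: B1–B2, B2–B3, B3–B4
The largest bag has 4 vertices, giving width 3; this decomposition certifies tw(G) ≤ 3. For the lower bound: the 4 vertex sets {d,e}, {a,c}, {b}, {f} are disjoint, each induces a connected subgraph, and every pair is joined by at least one edge of G. Contracting each set to a single vertex therefore yields K_{4} as a minor, and since treewidth is minor-monotone, tw(G) ≥ tw(K_{4}) = 3. Combining the bounds, tw(G) = 3.

3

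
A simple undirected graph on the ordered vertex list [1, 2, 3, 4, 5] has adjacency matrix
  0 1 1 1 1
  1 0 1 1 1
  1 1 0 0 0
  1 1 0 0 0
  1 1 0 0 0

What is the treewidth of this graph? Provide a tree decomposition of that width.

The largest bag has 3 vertices, giving width 2; this decomposition certifies tw(G) ≤ 2. Conversely, {1, 2, 3} is a clique of size 3, and the vertices of any clique must share a bag in every tree decomposition; so some bag has ≥ 3 vertices and tw(G) ≥ 2. The upper and lower bounds meet at 2, so that is the treewidth.

Treewidth 2.
One such decomposition:
Bags: B1 = {1, 2, 3}  B2 = {1, 2, 5}  B3 = {1, 2, 4}
Tree: B1–B2, B1–B3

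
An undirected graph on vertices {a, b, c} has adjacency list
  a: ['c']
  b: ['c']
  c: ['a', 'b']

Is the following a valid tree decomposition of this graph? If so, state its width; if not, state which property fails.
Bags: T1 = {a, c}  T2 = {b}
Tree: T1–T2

No — edge (c,b) lies in no bag.

A tree decomposition must satisfy three properties: every vertex lies in some bag; for every edge, both endpoints lie together in some bag; and for every vertex, the bags containing it form a connected subtree. Here edge (c,b) lies in no bag, so the decomposition is invalid.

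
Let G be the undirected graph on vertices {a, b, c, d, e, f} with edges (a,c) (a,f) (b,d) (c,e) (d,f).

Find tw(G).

1

A width-1 tree decomposition is:
Bags: B1 = {b, d}  B2 = {d, f}  B3 = {a, f}  B4 = {a, c}  B5 = {c, e}
Tree: B1–B2, B2–B3, B3–B4, B4–B5
The largest bag has 2 vertices, giving width 1; this decomposition certifies tw(G) ≤ 1. Any graph with an edge has treewidth ≥ 1, and G has the edge b–d. Therefore the treewidth is 1.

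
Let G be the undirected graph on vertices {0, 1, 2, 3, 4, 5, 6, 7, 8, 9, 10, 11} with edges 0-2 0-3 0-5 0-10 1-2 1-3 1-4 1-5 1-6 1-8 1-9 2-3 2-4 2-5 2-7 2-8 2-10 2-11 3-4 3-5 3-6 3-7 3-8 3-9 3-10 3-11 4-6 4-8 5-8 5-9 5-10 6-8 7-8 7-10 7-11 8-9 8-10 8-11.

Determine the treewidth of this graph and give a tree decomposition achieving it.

Treewidth 4.
Bags: B1 = {2, 3, 5, 8, 10}  B2 = {1, 2, 3, 5, 8}  B3 = {1, 3, 5, 8, 9}  B4 = {2, 3, 7, 8, 10}  B5 = {2, 3, 7, 8, 11}  B6 = {1, 2, 3, 4, 8}  B7 = {1, 3, 4, 6, 8}  B8 = {0, 2, 3, 5, 10}
Tree: B1–B2, B2–B3, B1–B4, B4–B5, B2–B6, B6–B7, B1–B8

Every bag has size at most 5, so the width is 5 − 1 = 4 and tw(G) ≤ 4. On the other hand G contains the 5-clique {0, 2, 3, 5, 10}. A clique must lie in a single bag of any decomposition, so no decomposition can have width below 4. Therefore the treewidth is 4.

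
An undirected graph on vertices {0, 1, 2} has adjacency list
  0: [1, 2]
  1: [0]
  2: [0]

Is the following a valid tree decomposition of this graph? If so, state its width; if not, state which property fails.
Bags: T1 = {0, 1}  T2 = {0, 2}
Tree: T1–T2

Checking the three conditions: (i) the bags cover all of {0, 1, 2}; (ii) for each edge, some bag contains both endpoints; (iii) the bags containing any fixed vertex form a subtree. All hold, so the decomposition is valid with width 2 − 1 = 1.

Yes; width 1.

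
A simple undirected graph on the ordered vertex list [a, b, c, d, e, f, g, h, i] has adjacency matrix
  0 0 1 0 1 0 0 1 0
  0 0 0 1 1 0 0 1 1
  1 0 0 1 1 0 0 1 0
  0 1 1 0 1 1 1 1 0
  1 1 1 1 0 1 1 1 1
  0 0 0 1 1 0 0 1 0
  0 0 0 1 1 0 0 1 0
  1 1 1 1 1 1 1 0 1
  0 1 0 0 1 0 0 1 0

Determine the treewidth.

A width-3 tree decomposition is:
Bags: B1 = {b, d, e, h}  B2 = {d, e, g, h}  B3 = {b, e, h, i}  B4 = {d, e, f, h}  B5 = {c, d, e, h}  B6 = {a, c, e, h}
Tree: B1–B2, B1–B3, B2–B4, B2–B5, B5–B6
Each bag holds 4 vertices, so the decomposition has width 3, which upper-bounds the treewidth. On the other hand G contains the 4-clique {d, e, g, h}. A clique must lie in a single bag of any decomposition, so no decomposition can have width below 3. Combining the bounds, tw(G) = 3.

3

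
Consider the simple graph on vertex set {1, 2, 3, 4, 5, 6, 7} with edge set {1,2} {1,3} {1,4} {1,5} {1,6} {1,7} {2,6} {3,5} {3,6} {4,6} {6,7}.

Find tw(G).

A width-2 tree decomposition is:
Bags: B1 = {1, 4, 6}  B2 = {1, 3, 6}  B3 = {1, 2, 6}  B4 = {1, 6, 7}  B5 = {1, 3, 5}
Tree: B1–B2, B1–B3, B1–B4, B2–B5
Every bag has size at most 3, so the width is 3 − 1 = 2 and tw(G) ≤ 2. On the other hand G contains the 3-clique {1, 3, 5}. A clique must lie in a single bag of any decomposition, so no decomposition can have width below 2. Therefore the treewidth is 2.

2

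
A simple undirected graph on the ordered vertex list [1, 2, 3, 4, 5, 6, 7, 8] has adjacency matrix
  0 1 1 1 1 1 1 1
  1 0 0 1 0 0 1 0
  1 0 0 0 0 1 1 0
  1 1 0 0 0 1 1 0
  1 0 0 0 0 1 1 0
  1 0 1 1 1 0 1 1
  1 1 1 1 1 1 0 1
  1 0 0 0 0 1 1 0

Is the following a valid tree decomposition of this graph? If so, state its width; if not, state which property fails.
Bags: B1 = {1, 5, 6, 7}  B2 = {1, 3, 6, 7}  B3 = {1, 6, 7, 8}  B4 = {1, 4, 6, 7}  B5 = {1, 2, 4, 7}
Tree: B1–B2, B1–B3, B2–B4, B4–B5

Checking the three conditions: (i) the bags cover all of {1, 2, 3, 4, 5, 6, 7, 8}; (ii) for each edge, some bag contains both endpoints; (iii) the bags containing any fixed vertex form a subtree. All hold, so the decomposition is valid with width 4 − 1 = 3.

Yes; width 3.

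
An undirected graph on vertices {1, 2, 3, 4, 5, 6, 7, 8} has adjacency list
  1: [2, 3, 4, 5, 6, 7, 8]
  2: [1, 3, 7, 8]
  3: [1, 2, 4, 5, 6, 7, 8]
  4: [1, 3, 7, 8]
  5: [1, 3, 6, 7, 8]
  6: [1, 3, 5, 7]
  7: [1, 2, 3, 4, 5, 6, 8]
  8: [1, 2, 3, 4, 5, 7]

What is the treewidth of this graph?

4

A width-4 tree decomposition is:
Bags: B1 = {1, 2, 3, 7, 8}  B2 = {1, 3, 4, 7, 8}  B3 = {1, 3, 5, 7, 8}  B4 = {1, 3, 5, 6, 7}
Tree: B1–B2, B1–B3, B3–B4
Each bag holds 5 vertices, so the decomposition has width 4, which upper-bounds the treewidth. For the lower bound, the 5 vertices {1, 2, 3, 7, 8} are pairwise adjacent, and any tree decomposition puts a clique entirely inside one bag — forcing width ≥ 4. Therefore the treewidth is 4.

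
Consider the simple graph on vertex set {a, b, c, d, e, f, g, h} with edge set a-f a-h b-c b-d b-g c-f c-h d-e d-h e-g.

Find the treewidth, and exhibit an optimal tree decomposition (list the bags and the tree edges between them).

Treewidth 2.
One optimal decomposition is:
Bags: B1 = {a, f, h}  B2 = {c, f, h}  B3 = {c, d, h}  B4 = {b, c, d}  B5 = {b, d, e}  B6 = {b, e, g}
Tree: B1–B2, B2–B3, B3–B4, B4–B5, B5–B6

The largest bag has 3 vertices, giving width 2; this decomposition certifies tw(G) ≤ 2. The edges a–f–c–h–a form a cycle, so G is not a tree and its treewidth is at least 2. Hence tw(G) = 2 exactly.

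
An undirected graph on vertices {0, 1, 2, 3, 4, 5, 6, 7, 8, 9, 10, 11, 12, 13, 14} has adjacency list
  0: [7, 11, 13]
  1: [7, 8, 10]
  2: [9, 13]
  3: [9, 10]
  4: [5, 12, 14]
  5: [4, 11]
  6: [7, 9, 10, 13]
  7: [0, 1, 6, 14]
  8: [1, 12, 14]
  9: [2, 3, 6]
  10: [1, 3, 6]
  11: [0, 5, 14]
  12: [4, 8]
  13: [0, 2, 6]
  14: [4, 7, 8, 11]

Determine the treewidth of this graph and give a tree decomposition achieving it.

Every bag has size at most 4, so the width is 4 − 1 = 3 and tw(G) ≤ 3. For the lower bound: the 4 vertex sets {4,5,12}, {11}, {14}, {0,1,7,8} are disjoint, each induces a connected subgraph, and every pair is joined by at least one edge of G. Contracting each set to a single vertex therefore yields K_{4} as a minor, and since treewidth is minor-monotone, tw(G) ≥ tw(K_{4}) = 3. Therefore the treewidth is 3.

Treewidth 3.
One optimal decomposition is:
Bags: B1 = {4, 5, 11, 12}  B2 = {4, 11, 12, 14}  B3 = {8, 11, 12, 14}  B4 = {0, 8, 11, 14}  B5 = {0, 7, 8, 14}  B6 = {0, 1, 7, 8}  B7 = {0, 1, 7, 13}  B8 = {1, 6, 7, 13}  B9 = {1, 6, 10, 13}  B10 = {2, 6, 10, 13}  B11 = {2, 6, 9, 10}  B12 = {2, 3, 9, 10}
Tree: B1–B2, B2–B3, B3–B4, B4–B5, B5–B6, B6–B7, B7–B8, B8–B9, B9–B10, B10–B11, B11–B12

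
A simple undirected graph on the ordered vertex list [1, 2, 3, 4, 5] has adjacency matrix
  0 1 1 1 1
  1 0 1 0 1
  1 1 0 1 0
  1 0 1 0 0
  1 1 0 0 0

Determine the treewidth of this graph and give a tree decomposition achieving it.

Treewidth 2.
One such decomposition:
Bags: B1 = {1, 2, 3}  B2 = {1, 2, 5}  B3 = {1, 3, 4}
Tree: B1–B2, B1–B3

Every bag has size at most 3, so the width is 3 − 1 = 2 and tw(G) ≤ 2. On the other hand G contains the 3-clique {1, 2, 3}. A clique must lie in a single bag of any decomposition, so no decomposition can have width below 2. The upper and lower bounds meet at 2, so that is the treewidth.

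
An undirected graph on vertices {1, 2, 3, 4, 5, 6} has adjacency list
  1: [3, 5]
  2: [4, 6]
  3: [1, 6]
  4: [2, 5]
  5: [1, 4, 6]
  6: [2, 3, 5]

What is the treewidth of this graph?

A width-2 tree decomposition is:
Bags: B1 = {2, 4, 6}  B2 = {4, 5, 6}  B3 = {3, 5, 6}  B4 = {1, 3, 5}
Tree: B1–B2, B2–B3, B3–B4
Each bag holds 3 vertices, so the decomposition has width 2, which upper-bounds the treewidth. Since 2–4–5–6–2 is a cycle in G, G is not acyclic. Forests are exactly the graphs of treewidth ≤ 1, so tw(G) ≥ 2. Hence tw(G) = 2 exactly.

2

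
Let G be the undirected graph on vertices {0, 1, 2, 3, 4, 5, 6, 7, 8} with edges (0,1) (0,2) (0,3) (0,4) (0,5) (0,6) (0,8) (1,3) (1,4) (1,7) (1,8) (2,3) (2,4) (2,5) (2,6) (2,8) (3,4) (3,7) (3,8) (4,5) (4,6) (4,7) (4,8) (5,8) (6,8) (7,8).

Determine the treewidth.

4

A width-4 tree decomposition is:
Bags: B1 = {0, 2, 4, 5, 8}  B2 = {0, 2, 3, 4, 8}  B3 = {0, 2, 4, 6, 8}  B4 = {0, 1, 3, 4, 8}  B5 = {1, 3, 4, 7, 8}
Tree: B1–B2, B2–B3, B2–B4, B4–B5
The largest bag has 5 vertices, giving width 4; this decomposition certifies tw(G) ≤ 4. For the lower bound, the 5 vertices {0, 1, 3, 4, 8} are pairwise adjacent, and any tree decomposition puts a clique entirely inside one bag — forcing width ≥ 4. Hence tw(G) = 4 exactly.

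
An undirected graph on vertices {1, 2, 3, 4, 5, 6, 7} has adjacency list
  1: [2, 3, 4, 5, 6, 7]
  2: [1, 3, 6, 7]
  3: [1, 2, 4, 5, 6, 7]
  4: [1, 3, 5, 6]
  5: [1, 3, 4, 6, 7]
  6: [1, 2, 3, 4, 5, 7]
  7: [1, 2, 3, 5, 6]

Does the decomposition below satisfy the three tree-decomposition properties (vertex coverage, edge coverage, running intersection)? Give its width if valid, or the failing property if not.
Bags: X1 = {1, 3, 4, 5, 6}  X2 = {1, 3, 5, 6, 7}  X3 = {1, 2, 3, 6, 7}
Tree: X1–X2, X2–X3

Yes; width 4.

Vertex coverage: the bags together contain {1, 2, 3, 4, 5, 6, 7}, the full vertex set. Edge coverage: each edge of G has both endpoints in at least one bag. Running intersection: for every vertex, the bags containing it form a connected subtree. All three properties hold, so this is a valid tree decomposition of width max|bag| − 1 = 4, and hence tw(G) ≤ 4.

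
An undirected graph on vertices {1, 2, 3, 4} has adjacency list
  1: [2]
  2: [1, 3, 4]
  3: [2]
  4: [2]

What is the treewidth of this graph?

1

A width-1 tree decomposition is:
Bags: B1 = {1, 2}  B2 = {2, 4}  B3 = {2, 3}
Tree: B1–B2, B2–B3
Every bag has size at most 2, so the width is 2 − 1 = 1 and tw(G) ≤ 1. G has an edge, so its treewidth is at least 1. Hence tw(G) = 1 exactly.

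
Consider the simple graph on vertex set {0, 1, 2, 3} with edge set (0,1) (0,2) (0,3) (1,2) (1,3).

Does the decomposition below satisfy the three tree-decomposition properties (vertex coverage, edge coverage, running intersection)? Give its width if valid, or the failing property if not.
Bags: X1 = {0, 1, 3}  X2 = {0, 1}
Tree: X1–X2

A tree decomposition must satisfy three properties: every vertex lies in some bag; for every edge, both endpoints lie together in some bag; and for every vertex, the bags containing it form a connected subtree. Here vertex 2 appears in no bag, so the decomposition is invalid.

No — vertex 2 appears in no bag.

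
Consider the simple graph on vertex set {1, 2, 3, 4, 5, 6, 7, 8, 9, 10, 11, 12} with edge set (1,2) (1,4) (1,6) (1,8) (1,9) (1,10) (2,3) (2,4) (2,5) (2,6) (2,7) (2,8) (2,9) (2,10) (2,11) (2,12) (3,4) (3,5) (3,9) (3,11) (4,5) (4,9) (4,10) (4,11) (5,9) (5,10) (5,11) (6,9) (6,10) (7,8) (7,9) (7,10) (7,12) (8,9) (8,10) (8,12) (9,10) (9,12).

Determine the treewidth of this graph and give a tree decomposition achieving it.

Treewidth 4.
Bags: B1 = {1, 2, 4, 9, 10}  B2 = {2, 4, 5, 9, 10}  B3 = {1, 2, 8, 9, 10}  B4 = {2, 3, 4, 5, 9}  B5 = {1, 2, 6, 9, 10}  B6 = {2, 7, 8, 9, 10}  B7 = {2, 3, 4, 5, 11}  B8 = {2, 7, 8, 9, 12}
Tree: B1–B2, B1–B3, B2–B4, B1–B5, B3–B6, B4–B7, B6–B8

Each bag holds 5 vertices, so the decomposition has width 4, which upper-bounds the treewidth. Conversely, {1, 2, 8, 9, 10} is a clique of size 5, and the vertices of any clique must share a bag in every tree decomposition; so some bag has ≥ 5 vertices and tw(G) ≥ 4. Hence tw(G) = 4 exactly.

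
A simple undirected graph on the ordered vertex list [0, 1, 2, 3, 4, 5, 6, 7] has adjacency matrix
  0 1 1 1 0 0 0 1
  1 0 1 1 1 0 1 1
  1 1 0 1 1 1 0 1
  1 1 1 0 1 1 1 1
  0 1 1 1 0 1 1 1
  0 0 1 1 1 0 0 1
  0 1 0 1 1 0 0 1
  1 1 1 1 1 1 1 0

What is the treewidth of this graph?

A width-4 tree decomposition is:
Bags: B1 = {2, 3, 4, 5, 7}  B2 = {1, 2, 3, 4, 7}  B3 = {0, 1, 2, 3, 7}  B4 = {1, 3, 4, 6, 7}
Tree: B1–B2, B2–B3, B2–B4
Each bag holds 5 vertices, so the decomposition has width 4, which upper-bounds the treewidth. For the lower bound, the 5 vertices {0, 1, 2, 3, 7} are pairwise adjacent, and any tree decomposition puts a clique entirely inside one bag — forcing width ≥ 4. The upper and lower bounds meet at 4, so that is the treewidth.

4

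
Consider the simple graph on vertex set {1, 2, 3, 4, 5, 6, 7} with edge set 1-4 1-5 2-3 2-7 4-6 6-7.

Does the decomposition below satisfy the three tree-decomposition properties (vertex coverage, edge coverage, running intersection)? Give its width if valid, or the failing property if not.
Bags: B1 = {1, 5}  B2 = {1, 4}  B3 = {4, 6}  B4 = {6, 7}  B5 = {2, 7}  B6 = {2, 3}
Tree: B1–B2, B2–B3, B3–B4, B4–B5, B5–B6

Every vertex of G appears in some bag (union = {1, 2, 3, 4, 5, 6, 7}); every edge is covered by a bag; and for each vertex v the set of bags containing v is connected in the bag tree. The decomposition is therefore valid. The largest bag has 2 vertices, so the width is 1.

Yes; width 1.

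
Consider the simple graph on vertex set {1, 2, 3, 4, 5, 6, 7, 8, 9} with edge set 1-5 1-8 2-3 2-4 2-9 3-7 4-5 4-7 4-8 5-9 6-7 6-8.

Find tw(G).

A width-3 tree decomposition is:
Bags: B1 = {3, 6, 7, 8}  B2 = {3, 4, 7, 8}  B3 = {2, 3, 4, 8}  B4 = {1, 2, 4, 8}  B5 = {1, 2, 4, 5}  B6 = {1, 2, 5, 9}
Tree: B1–B2, B2–B3, B3–B4, B4–B5, B5–B6
Each bag holds 4 vertices, so the decomposition has width 3, which upper-bounds the treewidth. For the lower bound: the 4 vertex sets {3,6,7}, {8}, {4}, {1,2,5,9} are disjoint, each induces a connected subgraph, and every pair is joined by at least one edge of G. Contracting each set to a single vertex therefore yields K_{4} as a minor, and since treewidth is minor-monotone, tw(G) ≥ tw(K_{4}) = 3. The upper and lower bounds meet at 3, so that is the treewidth.

3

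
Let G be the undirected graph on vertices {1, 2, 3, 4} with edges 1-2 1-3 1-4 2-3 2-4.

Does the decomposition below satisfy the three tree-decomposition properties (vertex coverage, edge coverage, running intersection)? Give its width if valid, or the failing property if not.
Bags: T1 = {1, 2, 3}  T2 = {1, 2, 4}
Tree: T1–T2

Yes; width 2.

Every vertex of G appears in some bag (union = {1, 2, 3, 4}); every edge is covered by a bag; and for each vertex v the set of bags containing v is connected in the bag tree. The decomposition is therefore valid. The largest bag has 3 vertices, so the width is 2.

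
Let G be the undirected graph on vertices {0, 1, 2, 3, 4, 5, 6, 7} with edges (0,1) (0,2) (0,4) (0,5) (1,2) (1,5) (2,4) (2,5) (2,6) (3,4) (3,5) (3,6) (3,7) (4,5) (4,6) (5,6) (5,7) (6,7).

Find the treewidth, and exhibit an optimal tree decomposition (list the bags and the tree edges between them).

Each bag holds 4 vertices, so the decomposition has width 3, which upper-bounds the treewidth. On the other hand G contains the 4-clique {0, 1, 2, 5}. A clique must lie in a single bag of any decomposition, so no decomposition can have width below 3. The upper and lower bounds meet at 3, so that is the treewidth.

Treewidth 3.
One such decomposition:
Bags: B1 = {3, 4, 5, 6}  B2 = {3, 5, 6, 7}  B3 = {2, 4, 5, 6}  B4 = {0, 2, 4, 5}  B5 = {0, 1, 2, 5}
Tree: B1–B2, B1–B3, B3–B4, B4–B5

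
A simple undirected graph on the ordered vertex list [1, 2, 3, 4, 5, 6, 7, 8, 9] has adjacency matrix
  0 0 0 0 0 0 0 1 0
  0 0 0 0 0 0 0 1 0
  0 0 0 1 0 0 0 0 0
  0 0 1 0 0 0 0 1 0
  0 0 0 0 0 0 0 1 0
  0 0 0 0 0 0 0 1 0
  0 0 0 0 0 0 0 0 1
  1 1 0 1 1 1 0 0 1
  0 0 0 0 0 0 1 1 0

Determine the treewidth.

A width-1 tree decomposition is:
Bags: B1 = {1, 8}  B2 = {5, 8}  B3 = {4, 8}  B4 = {6, 8}  B5 = {8, 9}  B6 = {7, 9}  B7 = {2, 8}  B8 = {3, 4}
Tree: B1–B2, B2–B3, B3–B4, B2–B5, B5–B6, B2–B7, B3–B8
Every bag has size at most 2, so the width is 2 − 1 = 1 and tw(G) ≤ 1. Since G has at least one edge (e.g. 8–1), it is not an edgeless graph, so tw(G) ≥ 1. Combining the bounds, tw(G) = 1.

1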